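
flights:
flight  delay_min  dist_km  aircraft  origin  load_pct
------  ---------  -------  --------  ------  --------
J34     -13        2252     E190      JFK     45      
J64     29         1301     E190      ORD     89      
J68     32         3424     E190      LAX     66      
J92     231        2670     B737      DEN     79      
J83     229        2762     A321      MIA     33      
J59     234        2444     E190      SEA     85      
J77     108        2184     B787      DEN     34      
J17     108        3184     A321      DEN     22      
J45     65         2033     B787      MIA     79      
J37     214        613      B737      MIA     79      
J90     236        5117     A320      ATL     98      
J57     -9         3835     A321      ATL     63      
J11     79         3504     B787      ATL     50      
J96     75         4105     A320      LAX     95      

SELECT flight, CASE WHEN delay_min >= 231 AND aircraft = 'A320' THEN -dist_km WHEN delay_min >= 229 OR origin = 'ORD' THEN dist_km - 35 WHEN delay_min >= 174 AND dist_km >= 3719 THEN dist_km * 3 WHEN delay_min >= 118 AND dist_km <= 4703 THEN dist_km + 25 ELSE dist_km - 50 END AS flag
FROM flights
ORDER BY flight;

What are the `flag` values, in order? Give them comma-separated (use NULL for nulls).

3454, 3134, 2202, 638, 1983, 3785, 2409, 1266, 3374, 2134, 2727, -5117, 2635, 4055

flight=J11: ELSE → 3454
flight=J17: ELSE → 3134
flight=J34: ELSE → 2202
flight=J37: delay_min >= 118 AND dist_km <= 4703 → 638
flight=J45: ELSE → 1983
flight=J57: ELSE → 3785
flight=J59: delay_min >= 229 OR origin = 'ORD' → 2409
flight=J64: delay_min >= 229 OR origin = 'ORD' → 1266
flight=J68: ELSE → 3374
flight=J77: ELSE → 2134
flight=J83: delay_min >= 229 OR origin = 'ORD' → 2727
flight=J90: delay_min >= 231 AND aircraft = 'A320' → -5117
flight=J92: delay_min >= 229 OR origin = 'ORD' → 2635
flight=J96: ELSE → 4055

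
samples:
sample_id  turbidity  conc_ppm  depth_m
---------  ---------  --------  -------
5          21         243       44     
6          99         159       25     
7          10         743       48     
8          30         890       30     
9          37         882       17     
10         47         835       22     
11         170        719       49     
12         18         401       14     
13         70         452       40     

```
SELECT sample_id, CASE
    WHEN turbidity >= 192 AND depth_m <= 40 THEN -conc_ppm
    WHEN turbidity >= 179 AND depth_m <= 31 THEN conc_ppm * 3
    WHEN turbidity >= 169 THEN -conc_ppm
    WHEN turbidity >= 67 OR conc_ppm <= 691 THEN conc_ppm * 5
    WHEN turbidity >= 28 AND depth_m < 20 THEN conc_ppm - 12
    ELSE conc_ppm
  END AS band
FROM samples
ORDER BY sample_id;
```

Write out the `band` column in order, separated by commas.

sample_id=5: turbidity >= 67 OR conc_ppm <= 691 → 1215
sample_id=6: turbidity >= 67 OR conc_ppm <= 691 → 795
sample_id=7: ELSE → 743
sample_id=8: ELSE → 890
sample_id=9: turbidity >= 28 AND depth_m < 20 → 870
sample_id=10: ELSE → 835
sample_id=11: turbidity >= 169 → -719
sample_id=12: turbidity >= 67 OR conc_ppm <= 691 → 2005
sample_id=13: turbidity >= 67 OR conc_ppm <= 691 → 2260

1215, 795, 743, 890, 870, 835, -719, 2005, 2260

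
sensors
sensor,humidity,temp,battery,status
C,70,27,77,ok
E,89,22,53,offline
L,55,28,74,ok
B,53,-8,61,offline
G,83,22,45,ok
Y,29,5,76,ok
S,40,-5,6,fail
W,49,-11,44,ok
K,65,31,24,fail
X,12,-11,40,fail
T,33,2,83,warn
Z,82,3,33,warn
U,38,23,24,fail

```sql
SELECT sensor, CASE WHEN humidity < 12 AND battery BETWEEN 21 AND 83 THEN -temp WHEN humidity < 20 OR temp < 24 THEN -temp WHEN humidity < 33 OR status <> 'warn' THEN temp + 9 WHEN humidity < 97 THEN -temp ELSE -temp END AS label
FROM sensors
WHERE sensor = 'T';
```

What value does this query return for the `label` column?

sensor = T: humidity=33, temp=2, battery=83, status=warn.
humidity < 12 AND battery BETWEEN 21 AND 83 → false
humidity < 20 OR temp < 24 → true → -2

-2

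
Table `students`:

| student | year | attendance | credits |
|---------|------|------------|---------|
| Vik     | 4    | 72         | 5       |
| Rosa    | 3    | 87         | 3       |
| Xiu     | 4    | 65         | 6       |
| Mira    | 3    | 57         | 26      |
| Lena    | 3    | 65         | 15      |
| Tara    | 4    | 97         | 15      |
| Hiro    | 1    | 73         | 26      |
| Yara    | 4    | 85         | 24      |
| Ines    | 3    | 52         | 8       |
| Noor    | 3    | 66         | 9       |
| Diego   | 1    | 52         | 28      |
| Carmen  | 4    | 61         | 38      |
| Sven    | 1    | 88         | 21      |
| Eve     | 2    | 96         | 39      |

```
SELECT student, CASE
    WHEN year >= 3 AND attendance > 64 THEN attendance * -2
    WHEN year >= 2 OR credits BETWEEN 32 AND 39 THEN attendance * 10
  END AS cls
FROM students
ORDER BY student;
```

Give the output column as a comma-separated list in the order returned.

student=Carmen: year >= 2 OR credits BETWEEN 32 AND 39 → 610
student=Diego: (no match → NULL) → NULL
student=Eve: year >= 2 OR credits BETWEEN 32 AND 39 → 960
student=Hiro: (no match → NULL) → NULL
student=Ines: year >= 2 OR credits BETWEEN 32 AND 39 → 520
student=Lena: year >= 3 AND attendance > 64 → -130
student=Mira: year >= 2 OR credits BETWEEN 32 AND 39 → 570
student=Noor: year >= 3 AND attendance > 64 → -132
student=Rosa: year >= 3 AND attendance > 64 → -174
student=Sven: (no match → NULL) → NULL
student=Tara: year >= 3 AND attendance > 64 → -194
student=Vik: year >= 3 AND attendance > 64 → -144
student=Xiu: year >= 3 AND attendance > 64 → -130
student=Yara: year >= 3 AND attendance > 64 → -170

610, NULL, 960, NULL, 520, -130, 570, -132, -174, NULL, -194, -144, -130, -170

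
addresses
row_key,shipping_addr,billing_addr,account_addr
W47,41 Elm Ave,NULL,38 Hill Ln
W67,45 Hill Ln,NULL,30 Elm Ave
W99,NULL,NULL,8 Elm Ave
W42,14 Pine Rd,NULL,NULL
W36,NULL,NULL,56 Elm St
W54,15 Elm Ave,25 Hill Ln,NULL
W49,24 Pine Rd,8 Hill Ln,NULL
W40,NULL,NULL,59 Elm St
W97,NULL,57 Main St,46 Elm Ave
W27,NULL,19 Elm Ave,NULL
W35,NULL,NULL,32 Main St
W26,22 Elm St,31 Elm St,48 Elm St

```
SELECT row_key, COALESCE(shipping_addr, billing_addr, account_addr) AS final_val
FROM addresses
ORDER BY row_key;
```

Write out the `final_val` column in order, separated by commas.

row_key=W26: shipping_addr=22 Elm St → 22 Elm St
row_key=W27: shipping_addr=NULL, billing_addr=19 Elm Ave → 19 Elm Ave
row_key=W35: shipping_addr=NULL, billing_addr=NULL, account_addr=32 Main St → 32 Main St
row_key=W36: shipping_addr=NULL, billing_addr=NULL, account_addr=56 Elm St → 56 Elm St
row_key=W40: shipping_addr=NULL, billing_addr=NULL, account_addr=59 Elm St → 59 Elm St
row_key=W42: shipping_addr=14 Pine Rd → 14 Pine Rd
row_key=W47: shipping_addr=41 Elm Ave → 41 Elm Ave
row_key=W49: shipping_addr=24 Pine Rd → 24 Pine Rd
row_key=W54: shipping_addr=15 Elm Ave → 15 Elm Ave
row_key=W67: shipping_addr=45 Hill Ln → 45 Hill Ln
row_key=W97: shipping_addr=NULL, billing_addr=57 Main St → 57 Main St
row_key=W99: shipping_addr=NULL, billing_addr=NULL, account_addr=8 Elm Ave → 8 Elm Ave

22 Elm St, 19 Elm Ave, 32 Main St, 56 Elm St, 59 Elm St, 14 Pine Rd, 41 Elm Ave, 24 Pine Rd, 15 Elm Ave, 45 Hill Ln, 57 Main St, 8 Elm Ave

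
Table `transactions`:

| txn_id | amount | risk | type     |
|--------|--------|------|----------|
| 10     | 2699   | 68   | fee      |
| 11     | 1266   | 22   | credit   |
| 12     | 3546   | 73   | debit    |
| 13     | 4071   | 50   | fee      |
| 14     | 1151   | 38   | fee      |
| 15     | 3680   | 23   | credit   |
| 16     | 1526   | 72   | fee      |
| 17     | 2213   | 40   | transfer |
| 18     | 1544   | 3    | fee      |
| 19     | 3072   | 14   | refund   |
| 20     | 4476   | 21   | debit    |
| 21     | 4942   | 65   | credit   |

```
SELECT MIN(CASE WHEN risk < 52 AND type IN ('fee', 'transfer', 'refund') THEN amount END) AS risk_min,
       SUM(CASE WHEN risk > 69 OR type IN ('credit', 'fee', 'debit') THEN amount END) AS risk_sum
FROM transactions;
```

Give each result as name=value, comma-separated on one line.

[risk_min: risk < 52 AND type IN ('fee', 'transfer', 'refund')]
txn_id=10: ✗
txn_id=11: ✗
txn_id=12: ✗
txn_id=13: ✓ → 4071
txn_id=14: ✓ → 1151
txn_id=15: ✗
txn_id=16: ✗
txn_id=17: ✓ → 2213
txn_id=18: ✓ → 1544
txn_id=19: ✓ → 3072
txn_id=20: ✗
txn_id=21: ✗
risk_min = MIN(4071, 1151, 2213, 1544, 3072) = 1151
—
[risk_sum: risk > 69 OR type IN ('credit', 'fee', 'debit')]
txn_id=10: ✓ → 2699
txn_id=11: ✓ → 1266
txn_id=12: ✓ → 3546
txn_id=13: ✓ → 4071
txn_id=14: ✓ → 1151
txn_id=15: ✓ → 3680
txn_id=16: ✓ → 1526
txn_id=17: ✗
txn_id=18: ✓ → 1544
txn_id=19: ✗
txn_id=20: ✓ → 4476
txn_id=21: ✓ → 4942
risk_sum = 2699 + 1266 + 3546 + 4071 + 1151 + 3680 + 1526 + 1544 + 4476 + 4942 = 28901

risk_min=1151, risk_sum=28901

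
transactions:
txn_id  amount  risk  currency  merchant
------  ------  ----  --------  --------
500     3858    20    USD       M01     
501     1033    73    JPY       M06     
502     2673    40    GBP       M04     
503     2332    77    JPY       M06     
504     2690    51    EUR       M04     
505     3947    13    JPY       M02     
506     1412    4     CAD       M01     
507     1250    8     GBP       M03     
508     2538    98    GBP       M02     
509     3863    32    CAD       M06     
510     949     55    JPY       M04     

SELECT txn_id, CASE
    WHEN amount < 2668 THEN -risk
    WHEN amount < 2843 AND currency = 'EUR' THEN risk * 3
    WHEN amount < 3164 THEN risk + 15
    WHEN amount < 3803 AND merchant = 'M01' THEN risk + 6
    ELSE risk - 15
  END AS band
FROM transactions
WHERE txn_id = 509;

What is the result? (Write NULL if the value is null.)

txn_id = 509: amount=3863, risk=32, currency=CAD, merchant=M06.
amount < 2668 → false
amount < 2843 AND currency = 'EUR' → false
amount < 3164 → false
amount < 3803 AND merchant = 'M01' → false
No prior WHEN matched → ELSE → 17

17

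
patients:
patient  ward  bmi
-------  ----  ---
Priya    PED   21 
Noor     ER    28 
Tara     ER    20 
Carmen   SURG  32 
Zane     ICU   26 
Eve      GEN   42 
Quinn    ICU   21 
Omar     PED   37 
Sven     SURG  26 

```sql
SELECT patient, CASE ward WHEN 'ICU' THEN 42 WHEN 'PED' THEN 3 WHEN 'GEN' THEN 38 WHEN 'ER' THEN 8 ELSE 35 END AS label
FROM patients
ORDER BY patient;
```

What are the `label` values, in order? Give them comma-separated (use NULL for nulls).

35, 38, 8, 3, 3, 42, 35, 8, 42

patient=Carmen: ELSE → 35
patient=Eve: ward='GEN' → 38
patient=Noor: ward='ER' → 8
patient=Omar: ward='PED' → 3
patient=Priya: ward='PED' → 3
patient=Quinn: ward='ICU' → 42
patient=Sven: ELSE → 35
patient=Tara: ward='ER' → 8
patient=Zane: ward='ICU' → 42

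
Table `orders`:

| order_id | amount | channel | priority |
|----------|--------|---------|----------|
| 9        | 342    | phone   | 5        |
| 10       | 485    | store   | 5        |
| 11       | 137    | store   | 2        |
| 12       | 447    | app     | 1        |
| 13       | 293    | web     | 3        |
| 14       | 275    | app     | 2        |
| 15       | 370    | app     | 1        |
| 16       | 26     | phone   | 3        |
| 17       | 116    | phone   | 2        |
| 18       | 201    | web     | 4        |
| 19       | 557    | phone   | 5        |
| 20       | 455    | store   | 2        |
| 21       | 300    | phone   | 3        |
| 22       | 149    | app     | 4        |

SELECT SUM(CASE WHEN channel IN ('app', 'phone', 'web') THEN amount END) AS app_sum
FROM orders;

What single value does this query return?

3076

order_id=9: ✓ → 342
order_id=10: ✗
order_id=11: ✗
order_id=12: ✓ → 447
order_id=13: ✓ → 293
order_id=14: ✓ → 275
order_id=15: ✓ → 370
order_id=16: ✓ → 26
order_id=17: ✓ → 116
order_id=18: ✓ → 201
order_id=19: ✓ → 557
order_id=20: ✗
order_id=21: ✓ → 300
order_id=22: ✓ → 149
app_sum = 342 + 447 + 293 + 275 + 370 + 26 + 116 + 201 + 557 + 300 + 149 = 3076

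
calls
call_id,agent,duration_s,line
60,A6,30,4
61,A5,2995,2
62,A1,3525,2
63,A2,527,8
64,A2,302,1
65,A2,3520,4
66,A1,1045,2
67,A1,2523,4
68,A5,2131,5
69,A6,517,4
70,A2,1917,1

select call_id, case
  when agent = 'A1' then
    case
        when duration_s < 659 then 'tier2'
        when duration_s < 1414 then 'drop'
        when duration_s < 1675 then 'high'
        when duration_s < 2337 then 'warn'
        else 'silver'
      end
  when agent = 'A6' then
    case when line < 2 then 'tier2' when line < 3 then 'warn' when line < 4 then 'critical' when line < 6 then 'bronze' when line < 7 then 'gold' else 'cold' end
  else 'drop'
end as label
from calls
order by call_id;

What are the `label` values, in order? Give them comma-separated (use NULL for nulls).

call_id=60: agent='A6' → inner[line < 6] → bronze
call_id=61: agent='A5' → outer ELSE → drop
call_id=62: agent='A1' → inner[ELSE] → silver
call_id=63: agent='A2' → outer ELSE → drop
call_id=64: agent='A2' → outer ELSE → drop
call_id=65: agent='A2' → outer ELSE → drop
call_id=66: agent='A1' → inner[duration_s < 1414] → drop
call_id=67: agent='A1' → inner[ELSE] → silver
call_id=68: agent='A5' → outer ELSE → drop
call_id=69: agent='A6' → inner[line < 6] → bronze
call_id=70: agent='A2' → outer ELSE → drop

bronze, drop, silver, drop, drop, drop, drop, silver, drop, bronze, drop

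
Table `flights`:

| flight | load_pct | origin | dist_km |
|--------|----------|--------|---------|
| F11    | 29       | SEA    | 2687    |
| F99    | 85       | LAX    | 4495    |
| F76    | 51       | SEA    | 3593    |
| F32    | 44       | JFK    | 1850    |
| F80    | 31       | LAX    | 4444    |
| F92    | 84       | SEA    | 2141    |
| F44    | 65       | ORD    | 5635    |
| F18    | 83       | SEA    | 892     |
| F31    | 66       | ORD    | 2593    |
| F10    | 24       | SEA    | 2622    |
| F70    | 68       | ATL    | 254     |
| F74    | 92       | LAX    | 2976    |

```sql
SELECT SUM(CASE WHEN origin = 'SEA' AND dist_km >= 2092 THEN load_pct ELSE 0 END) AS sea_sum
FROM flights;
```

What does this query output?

flight=F11: ✓ → 29
flight=F99: ✗
flight=F76: ✓ → 51
flight=F32: ✗
flight=F80: ✗
flight=F92: ✓ → 84
flight=F44: ✗
flight=F18: ✗
flight=F31: ✗
flight=F10: ✓ → 24
flight=F70: ✗
flight=F74: ✗
sea_sum = 29 + 51 + 84 + 24 = 188

188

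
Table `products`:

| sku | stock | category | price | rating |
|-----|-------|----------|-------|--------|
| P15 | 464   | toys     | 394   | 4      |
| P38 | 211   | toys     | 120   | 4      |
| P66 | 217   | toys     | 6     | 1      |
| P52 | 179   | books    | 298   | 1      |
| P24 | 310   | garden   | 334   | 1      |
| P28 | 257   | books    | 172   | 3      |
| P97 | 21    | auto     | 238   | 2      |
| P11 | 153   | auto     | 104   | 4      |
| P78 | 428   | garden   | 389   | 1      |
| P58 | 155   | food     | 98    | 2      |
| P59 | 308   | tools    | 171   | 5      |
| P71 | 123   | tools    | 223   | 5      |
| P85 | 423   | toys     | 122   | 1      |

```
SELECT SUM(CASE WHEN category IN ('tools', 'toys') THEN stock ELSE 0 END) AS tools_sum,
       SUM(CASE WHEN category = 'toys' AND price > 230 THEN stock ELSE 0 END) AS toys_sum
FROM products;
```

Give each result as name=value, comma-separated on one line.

[tools_sum: category IN ('tools', 'toys')]
sku=P15: ✓ → 464
sku=P38: ✓ → 211
sku=P66: ✓ → 217
sku=P52: ✗
sku=P24: ✗
sku=P28: ✗
sku=P97: ✗
sku=P11: ✗
sku=P78: ✗
sku=P58: ✗
sku=P59: ✓ → 308
sku=P71: ✓ → 123
sku=P85: ✓ → 423
tools_sum = 464 + 211 + 217 + 308 + 123 + 423 = 1746
—
[toys_sum: category = 'toys' AND price > 230]
sku=P15: ✓ → 464
sku=P38: ✗
sku=P66: ✗
sku=P52: ✗
sku=P24: ✗
sku=P28: ✗
sku=P97: ✗
sku=P11: ✗
sku=P78: ✗
sku=P58: ✗
sku=P59: ✗
sku=P71: ✗
sku=P85: ✗
toys_sum = 464

tools_sum=1746, toys_sum=464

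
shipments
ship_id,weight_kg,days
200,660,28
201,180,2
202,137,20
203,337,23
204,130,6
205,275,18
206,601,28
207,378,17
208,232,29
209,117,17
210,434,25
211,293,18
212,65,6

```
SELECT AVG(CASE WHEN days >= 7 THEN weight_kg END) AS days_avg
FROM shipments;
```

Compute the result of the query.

ship_id=200: ✓ → 660
ship_id=201: ✗
ship_id=202: ✓ → 137
ship_id=203: ✓ → 337
ship_id=204: ✗
ship_id=205: ✓ → 275
ship_id=206: ✓ → 601
ship_id=207: ✓ → 378
ship_id=208: ✓ → 232
ship_id=209: ✓ → 117
ship_id=210: ✓ → 434
ship_id=211: ✓ → 293
ship_id=212: ✗
days_avg = (660 + 137 + 337 + 275 + 601 + 378 + 232 + 117 + 434 + 293) / 10 = 346.4

346.4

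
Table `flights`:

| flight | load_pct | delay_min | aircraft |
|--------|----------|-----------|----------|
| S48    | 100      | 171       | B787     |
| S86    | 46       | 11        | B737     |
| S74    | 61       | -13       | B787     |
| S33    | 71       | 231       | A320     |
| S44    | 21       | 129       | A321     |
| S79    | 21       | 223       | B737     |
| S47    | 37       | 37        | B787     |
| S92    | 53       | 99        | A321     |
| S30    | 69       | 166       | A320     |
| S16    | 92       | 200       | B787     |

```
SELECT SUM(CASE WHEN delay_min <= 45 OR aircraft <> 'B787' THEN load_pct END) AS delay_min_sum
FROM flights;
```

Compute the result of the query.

379

flight=S48: ✗
flight=S86: ✓ → 46
flight=S74: ✓ → 61
flight=S33: ✓ → 71
flight=S44: ✓ → 21
flight=S79: ✓ → 21
flight=S47: ✓ → 37
flight=S92: ✓ → 53
flight=S30: ✓ → 69
flight=S16: ✗
delay_min_sum = 46 + 61 + 71 + 21 + 21 + 37 + 53 + 69 = 379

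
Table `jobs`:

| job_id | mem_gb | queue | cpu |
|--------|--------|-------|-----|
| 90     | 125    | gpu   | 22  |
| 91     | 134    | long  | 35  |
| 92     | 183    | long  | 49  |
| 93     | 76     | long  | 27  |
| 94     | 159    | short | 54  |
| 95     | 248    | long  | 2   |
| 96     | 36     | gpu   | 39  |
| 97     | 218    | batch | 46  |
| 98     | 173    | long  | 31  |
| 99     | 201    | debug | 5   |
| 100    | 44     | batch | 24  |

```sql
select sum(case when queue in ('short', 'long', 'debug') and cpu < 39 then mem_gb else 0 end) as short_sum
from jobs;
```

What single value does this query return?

job_id=90: ✗
job_id=91: ✓ → 134
job_id=92: ✗
job_id=93: ✓ → 76
job_id=94: ✗
job_id=95: ✓ → 248
job_id=96: ✗
job_id=97: ✗
job_id=98: ✓ → 173
job_id=99: ✓ → 201
job_id=100: ✗
short_sum = 134 + 76 + 248 + 173 + 201 = 832

832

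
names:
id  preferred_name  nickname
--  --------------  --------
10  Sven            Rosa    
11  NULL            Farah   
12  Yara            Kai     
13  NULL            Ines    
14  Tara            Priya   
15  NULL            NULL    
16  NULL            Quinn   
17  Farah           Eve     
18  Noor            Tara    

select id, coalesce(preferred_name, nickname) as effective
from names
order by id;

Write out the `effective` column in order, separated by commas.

id=10: preferred_name=Sven → Sven
id=11: preferred_name=NULL, nickname=Farah → Farah
id=12: preferred_name=Yara → Yara
id=13: preferred_name=NULL, nickname=Ines → Ines
id=14: preferred_name=Tara → Tara
id=15: preferred_name=NULL, nickname=NULL (all NULL) → NULL
id=16: preferred_name=NULL, nickname=Quinn → Quinn
id=17: preferred_name=Farah → Farah
id=18: preferred_name=Noor → Noor

Sven, Farah, Yara, Ines, Tara, NULL, Quinn, Farah, Noor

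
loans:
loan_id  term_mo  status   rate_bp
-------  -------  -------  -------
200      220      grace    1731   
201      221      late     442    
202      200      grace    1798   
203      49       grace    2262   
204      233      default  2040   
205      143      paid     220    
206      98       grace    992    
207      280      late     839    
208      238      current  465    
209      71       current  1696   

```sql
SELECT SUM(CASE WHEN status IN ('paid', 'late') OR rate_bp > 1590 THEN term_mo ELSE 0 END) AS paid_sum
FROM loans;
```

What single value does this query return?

1417

loan_id=200: ✓ → 220
loan_id=201: ✓ → 221
loan_id=202: ✓ → 200
loan_id=203: ✓ → 49
loan_id=204: ✓ → 233
loan_id=205: ✓ → 143
loan_id=206: ✗
loan_id=207: ✓ → 280
loan_id=208: ✗
loan_id=209: ✓ → 71
paid_sum = 220 + 221 + 200 + 49 + 233 + 143 + 280 + 71 = 1417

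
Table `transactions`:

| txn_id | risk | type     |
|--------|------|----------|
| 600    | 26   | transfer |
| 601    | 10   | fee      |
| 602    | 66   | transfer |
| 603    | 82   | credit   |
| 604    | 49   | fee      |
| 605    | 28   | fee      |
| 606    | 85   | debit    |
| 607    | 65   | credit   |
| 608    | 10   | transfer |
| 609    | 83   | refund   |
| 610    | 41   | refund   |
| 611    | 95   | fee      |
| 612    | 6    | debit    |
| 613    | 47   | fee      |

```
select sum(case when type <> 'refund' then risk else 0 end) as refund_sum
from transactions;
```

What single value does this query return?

txn_id=600: ✓ → 26
txn_id=601: ✓ → 10
txn_id=602: ✓ → 66
txn_id=603: ✓ → 82
txn_id=604: ✓ → 49
txn_id=605: ✓ → 28
txn_id=606: ✓ → 85
txn_id=607: ✓ → 65
txn_id=608: ✓ → 10
txn_id=609: ✗
txn_id=610: ✗
txn_id=611: ✓ → 95
txn_id=612: ✓ → 6
txn_id=613: ✓ → 47
refund_sum = 26 + 10 + 66 + 82 + 49 + 28 + 85 + 65 + 10 + 95 + 6 + 47 = 569

569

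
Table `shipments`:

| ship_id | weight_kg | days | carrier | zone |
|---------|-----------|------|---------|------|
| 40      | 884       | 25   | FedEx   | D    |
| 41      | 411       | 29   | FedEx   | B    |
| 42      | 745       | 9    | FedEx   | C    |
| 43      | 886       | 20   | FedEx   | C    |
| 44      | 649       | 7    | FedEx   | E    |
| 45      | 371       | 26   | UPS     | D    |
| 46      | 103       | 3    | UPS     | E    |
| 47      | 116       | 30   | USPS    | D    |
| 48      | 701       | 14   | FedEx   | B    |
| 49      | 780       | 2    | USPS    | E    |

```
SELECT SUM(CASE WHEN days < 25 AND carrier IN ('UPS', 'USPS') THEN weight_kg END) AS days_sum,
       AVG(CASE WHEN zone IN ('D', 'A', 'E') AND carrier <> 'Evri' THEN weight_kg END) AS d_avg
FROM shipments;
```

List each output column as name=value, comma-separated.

[days_sum: days < 25 AND carrier IN ('UPS', 'USPS')]
ship_id=40: ✗
ship_id=41: ✗
ship_id=42: ✗
ship_id=43: ✗
ship_id=44: ✗
ship_id=45: ✗
ship_id=46: ✓ → 103
ship_id=47: ✗
ship_id=48: ✗
ship_id=49: ✓ → 780
days_sum = 103 + 780 = 883
—
[d_avg: zone IN ('D', 'A', 'E') AND carrier <> 'Evri']
ship_id=40: ✓ → 884
ship_id=41: ✗
ship_id=42: ✗
ship_id=43: ✗
ship_id=44: ✓ → 649
ship_id=45: ✓ → 371
ship_id=46: ✓ → 103
ship_id=47: ✓ → 116
ship_id=48: ✗
ship_id=49: ✓ → 780
d_avg = (884 + 649 + 371 + 103 + 116 + 780) / 6 = 483.8333333333

days_sum=883, d_avg=483.8333333333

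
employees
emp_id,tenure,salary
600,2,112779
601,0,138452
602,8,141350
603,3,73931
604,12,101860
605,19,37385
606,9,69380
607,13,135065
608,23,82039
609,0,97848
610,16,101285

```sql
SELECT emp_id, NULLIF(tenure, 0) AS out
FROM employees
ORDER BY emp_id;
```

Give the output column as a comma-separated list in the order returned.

2, NULL, 8, 3, 12, 19, 9, 13, 23, NULL, 16

emp_id=600: tenure=2 vs 0: differ → 2
emp_id=601: tenure=0 vs 0: equal → NULL
emp_id=602: tenure=8 vs 0: differ → 8
emp_id=603: tenure=3 vs 0: differ → 3
emp_id=604: tenure=12 vs 0: differ → 12
emp_id=605: tenure=19 vs 0: differ → 19
emp_id=606: tenure=9 vs 0: differ → 9
emp_id=607: tenure=13 vs 0: differ → 13
emp_id=608: tenure=23 vs 0: differ → 23
emp_id=609: tenure=0 vs 0: equal → NULL
emp_id=610: tenure=16 vs 0: differ → 16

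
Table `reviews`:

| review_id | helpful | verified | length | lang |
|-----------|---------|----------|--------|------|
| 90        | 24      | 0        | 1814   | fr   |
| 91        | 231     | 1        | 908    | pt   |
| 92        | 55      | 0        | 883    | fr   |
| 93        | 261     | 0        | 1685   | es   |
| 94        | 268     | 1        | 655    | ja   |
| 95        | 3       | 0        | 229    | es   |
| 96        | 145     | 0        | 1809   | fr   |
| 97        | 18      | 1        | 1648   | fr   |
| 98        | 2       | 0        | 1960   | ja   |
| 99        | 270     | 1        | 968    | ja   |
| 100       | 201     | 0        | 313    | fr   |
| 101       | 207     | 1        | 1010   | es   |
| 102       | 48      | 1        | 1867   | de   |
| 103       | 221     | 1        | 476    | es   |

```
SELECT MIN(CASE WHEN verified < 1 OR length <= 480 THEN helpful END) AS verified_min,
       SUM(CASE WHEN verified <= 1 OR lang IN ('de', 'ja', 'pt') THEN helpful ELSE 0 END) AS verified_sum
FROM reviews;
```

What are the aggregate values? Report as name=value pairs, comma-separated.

verified_min=2, verified_sum=1954

[verified_min: verified < 1 OR length <= 480]
review_id=90: ✓ → 24
review_id=91: ✗
review_id=92: ✓ → 55
review_id=93: ✓ → 261
review_id=94: ✗
review_id=95: ✓ → 3
review_id=96: ✓ → 145
review_id=97: ✗
review_id=98: ✓ → 2
review_id=99: ✗
review_id=100: ✓ → 201
review_id=101: ✗
review_id=102: ✗
review_id=103: ✓ → 221
verified_min = MIN(24, 55, 261, 3, 145, 2, 201, 221) = 2
—
[verified_sum: verified <= 1 OR lang IN ('de', 'ja', 'pt')]
review_id=90: ✓ → 24
review_id=91: ✓ → 231
review_id=92: ✓ → 55
review_id=93: ✓ → 261
review_id=94: ✓ → 268
review_id=95: ✓ → 3
review_id=96: ✓ → 145
review_id=97: ✓ → 18
review_id=98: ✓ → 2
review_id=99: ✓ → 270
review_id=100: ✓ → 201
review_id=101: ✓ → 207
review_id=102: ✓ → 48
review_id=103: ✓ → 221
verified_sum = 24 + 231 + 55 + 261 + 268 + 3 + 145 + 18 + 2 + 270 + 201 + 207 + 48 + 221 = 1954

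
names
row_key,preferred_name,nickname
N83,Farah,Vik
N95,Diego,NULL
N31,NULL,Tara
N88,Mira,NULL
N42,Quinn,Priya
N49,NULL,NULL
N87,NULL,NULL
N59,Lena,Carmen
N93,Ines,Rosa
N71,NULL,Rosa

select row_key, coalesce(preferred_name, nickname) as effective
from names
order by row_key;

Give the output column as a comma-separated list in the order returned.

row_key=N31: preferred_name=NULL, nickname=Tara → Tara
row_key=N42: preferred_name=Quinn → Quinn
row_key=N49: preferred_name=NULL, nickname=NULL (all NULL) → NULL
row_key=N59: preferred_name=Lena → Lena
row_key=N71: preferred_name=NULL, nickname=Rosa → Rosa
row_key=N83: preferred_name=Farah → Farah
row_key=N87: preferred_name=NULL, nickname=NULL (all NULL) → NULL
row_key=N88: preferred_name=Mira → Mira
row_key=N93: preferred_name=Ines → Ines
row_key=N95: preferred_name=Diego → Diego

Tara, Quinn, NULL, Lena, Rosa, Farah, NULL, Mira, Ines, Diego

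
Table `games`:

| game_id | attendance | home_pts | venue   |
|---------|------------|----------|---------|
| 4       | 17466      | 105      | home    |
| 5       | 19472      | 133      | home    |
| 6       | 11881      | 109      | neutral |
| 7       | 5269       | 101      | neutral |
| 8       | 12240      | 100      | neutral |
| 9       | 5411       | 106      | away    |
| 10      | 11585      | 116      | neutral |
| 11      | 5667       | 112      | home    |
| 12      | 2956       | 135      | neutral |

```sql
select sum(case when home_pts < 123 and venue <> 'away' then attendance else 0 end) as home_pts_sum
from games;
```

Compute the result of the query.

64108

game_id=4: ✓ → 17466
game_id=5: ✗
game_id=6: ✓ → 11881
game_id=7: ✓ → 5269
game_id=8: ✓ → 12240
game_id=9: ✗
game_id=10: ✓ → 11585
game_id=11: ✓ → 5667
game_id=12: ✗
home_pts_sum = 17466 + 11881 + 5269 + 12240 + 11585 + 5667 = 64108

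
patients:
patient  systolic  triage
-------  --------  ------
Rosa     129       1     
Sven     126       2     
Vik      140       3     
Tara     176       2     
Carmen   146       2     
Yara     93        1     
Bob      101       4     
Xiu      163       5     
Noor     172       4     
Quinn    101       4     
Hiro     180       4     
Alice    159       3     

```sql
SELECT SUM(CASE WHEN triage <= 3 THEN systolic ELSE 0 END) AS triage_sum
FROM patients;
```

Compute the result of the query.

969

patient=Rosa: ✓ → 129
patient=Sven: ✓ → 126
patient=Vik: ✓ → 140
patient=Tara: ✓ → 176
patient=Carmen: ✓ → 146
patient=Yara: ✓ → 93
patient=Bob: ✗
patient=Xiu: ✗
patient=Noor: ✗
patient=Quinn: ✗
patient=Hiro: ✗
patient=Alice: ✓ → 159
triage_sum = 129 + 126 + 140 + 176 + 146 + 93 + 159 = 969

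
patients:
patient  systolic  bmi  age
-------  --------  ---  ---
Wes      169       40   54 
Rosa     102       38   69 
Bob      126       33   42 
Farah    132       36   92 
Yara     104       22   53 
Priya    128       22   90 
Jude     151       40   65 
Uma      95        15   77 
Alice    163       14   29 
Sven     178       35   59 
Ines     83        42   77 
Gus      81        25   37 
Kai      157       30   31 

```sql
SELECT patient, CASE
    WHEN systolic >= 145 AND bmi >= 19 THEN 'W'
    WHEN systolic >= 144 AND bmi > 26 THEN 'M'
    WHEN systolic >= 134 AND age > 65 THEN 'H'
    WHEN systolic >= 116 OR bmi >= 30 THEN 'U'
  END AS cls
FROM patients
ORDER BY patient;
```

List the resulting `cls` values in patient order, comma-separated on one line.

U, U, U, NULL, U, W, W, U, U, W, NULL, W, NULL

patient=Alice: systolic >= 116 OR bmi >= 30 → U
patient=Bob: systolic >= 116 OR bmi >= 30 → U
patient=Farah: systolic >= 116 OR bmi >= 30 → U
patient=Gus: (no match → NULL) → NULL
patient=Ines: systolic >= 116 OR bmi >= 30 → U
patient=Jude: systolic >= 145 AND bmi >= 19 → W
patient=Kai: systolic >= 145 AND bmi >= 19 → W
patient=Priya: systolic >= 116 OR bmi >= 30 → U
patient=Rosa: systolic >= 116 OR bmi >= 30 → U
patient=Sven: systolic >= 145 AND bmi >= 19 → W
patient=Uma: (no match → NULL) → NULL
patient=Wes: systolic >= 145 AND bmi >= 19 → W
patient=Yara: (no match → NULL) → NULL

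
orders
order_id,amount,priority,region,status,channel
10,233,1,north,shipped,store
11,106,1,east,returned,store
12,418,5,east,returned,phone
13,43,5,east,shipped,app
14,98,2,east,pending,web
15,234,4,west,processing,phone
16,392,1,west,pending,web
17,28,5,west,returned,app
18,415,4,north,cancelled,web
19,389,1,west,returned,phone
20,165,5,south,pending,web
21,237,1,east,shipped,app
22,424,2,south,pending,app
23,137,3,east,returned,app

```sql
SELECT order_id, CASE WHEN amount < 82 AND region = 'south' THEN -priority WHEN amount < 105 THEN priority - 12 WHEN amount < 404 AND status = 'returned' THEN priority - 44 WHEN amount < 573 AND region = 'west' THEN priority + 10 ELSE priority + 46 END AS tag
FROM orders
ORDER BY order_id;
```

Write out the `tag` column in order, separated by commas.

order_id=10: ELSE → 47
order_id=11: amount < 404 AND status = 'returned' → -43
order_id=12: ELSE → 51
order_id=13: amount < 105 → -7
order_id=14: amount < 105 → -10
order_id=15: amount < 573 AND region = 'west' → 14
order_id=16: amount < 573 AND region = 'west' → 11
order_id=17: amount < 105 → -7
order_id=18: ELSE → 50
order_id=19: amount < 404 AND status = 'returned' → -43
order_id=20: ELSE → 51
order_id=21: ELSE → 47
order_id=22: ELSE → 48
order_id=23: amount < 404 AND status = 'returned' → -41

47, -43, 51, -7, -10, 14, 11, -7, 50, -43, 51, 47, 48, -41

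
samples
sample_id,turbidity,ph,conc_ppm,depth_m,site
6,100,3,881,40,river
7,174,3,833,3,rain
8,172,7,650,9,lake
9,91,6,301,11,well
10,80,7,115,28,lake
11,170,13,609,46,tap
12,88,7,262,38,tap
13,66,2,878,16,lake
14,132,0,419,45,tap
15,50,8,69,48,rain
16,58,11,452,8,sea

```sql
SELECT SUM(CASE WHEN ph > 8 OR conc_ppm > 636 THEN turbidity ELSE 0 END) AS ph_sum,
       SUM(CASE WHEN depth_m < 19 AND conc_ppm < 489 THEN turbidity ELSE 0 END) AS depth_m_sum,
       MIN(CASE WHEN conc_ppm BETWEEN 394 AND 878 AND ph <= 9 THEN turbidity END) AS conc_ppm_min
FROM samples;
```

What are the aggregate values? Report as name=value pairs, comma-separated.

ph_sum=740, depth_m_sum=149, conc_ppm_min=66

[ph_sum: ph > 8 OR conc_ppm > 636]
sample_id=6: ✓ → 100
sample_id=7: ✓ → 174
sample_id=8: ✓ → 172
sample_id=9: ✗
sample_id=10: ✗
sample_id=11: ✓ → 170
sample_id=12: ✗
sample_id=13: ✓ → 66
sample_id=14: ✗
sample_id=15: ✗
sample_id=16: ✓ → 58
ph_sum = 100 + 174 + 172 + 170 + 66 + 58 = 740
—
[depth_m_sum: depth_m < 19 AND conc_ppm < 489]
sample_id=6: ✗
sample_id=7: ✗
sample_id=8: ✗
sample_id=9: ✓ → 91
sample_id=10: ✗
sample_id=11: ✗
sample_id=12: ✗
sample_id=13: ✗
sample_id=14: ✗
sample_id=15: ✗
sample_id=16: ✓ → 58
depth_m_sum = 91 + 58 = 149
—
[conc_ppm_min: conc_ppm BETWEEN 394 AND 878 AND ph <= 9]
sample_id=6: ✗
sample_id=7: ✓ → 174
sample_id=8: ✓ → 172
sample_id=9: ✗
sample_id=10: ✗
sample_id=11: ✗
sample_id=12: ✗
sample_id=13: ✓ → 66
sample_id=14: ✓ → 132
sample_id=15: ✗
sample_id=16: ✗
conc_ppm_min = MIN(174, 172, 66, 132) = 66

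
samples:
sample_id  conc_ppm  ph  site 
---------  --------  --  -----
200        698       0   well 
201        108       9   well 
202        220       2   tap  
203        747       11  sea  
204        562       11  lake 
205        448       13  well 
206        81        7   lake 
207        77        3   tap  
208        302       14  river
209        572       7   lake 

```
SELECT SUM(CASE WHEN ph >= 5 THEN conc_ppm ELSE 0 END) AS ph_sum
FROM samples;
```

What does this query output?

2820

sample_id=200: ✗
sample_id=201: ✓ → 108
sample_id=202: ✗
sample_id=203: ✓ → 747
sample_id=204: ✓ → 562
sample_id=205: ✓ → 448
sample_id=206: ✓ → 81
sample_id=207: ✗
sample_id=208: ✓ → 302
sample_id=209: ✓ → 572
ph_sum = 108 + 747 + 562 + 448 + 81 + 302 + 572 = 2820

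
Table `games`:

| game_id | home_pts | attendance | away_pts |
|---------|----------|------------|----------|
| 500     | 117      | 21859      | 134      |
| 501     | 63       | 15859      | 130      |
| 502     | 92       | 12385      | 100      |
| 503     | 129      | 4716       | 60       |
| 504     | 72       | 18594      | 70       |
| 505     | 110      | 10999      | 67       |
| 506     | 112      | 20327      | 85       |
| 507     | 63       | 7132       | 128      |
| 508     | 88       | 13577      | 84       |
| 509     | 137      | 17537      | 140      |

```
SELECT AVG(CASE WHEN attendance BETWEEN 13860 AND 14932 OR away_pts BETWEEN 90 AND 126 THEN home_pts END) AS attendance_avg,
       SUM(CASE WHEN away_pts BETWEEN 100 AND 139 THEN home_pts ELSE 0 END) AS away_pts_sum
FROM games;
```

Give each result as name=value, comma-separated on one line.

attendance_avg=92, away_pts_sum=335

[attendance_avg: attendance BETWEEN 13860 AND 14932 OR away_pts BETWEEN 90 AND 126]
game_id=500: ✗
game_id=501: ✗
game_id=502: ✓ → 92
game_id=503: ✗
game_id=504: ✗
game_id=505: ✗
game_id=506: ✗
game_id=507: ✗
game_id=508: ✗
game_id=509: ✗
attendance_avg = 92
—
[away_pts_sum: away_pts BETWEEN 100 AND 139]
game_id=500: ✓ → 117
game_id=501: ✓ → 63
game_id=502: ✓ → 92
game_id=503: ✗
game_id=504: ✗
game_id=505: ✗
game_id=506: ✗
game_id=507: ✓ → 63
game_id=508: ✗
game_id=509: ✗
away_pts_sum = 117 + 63 + 92 + 63 = 335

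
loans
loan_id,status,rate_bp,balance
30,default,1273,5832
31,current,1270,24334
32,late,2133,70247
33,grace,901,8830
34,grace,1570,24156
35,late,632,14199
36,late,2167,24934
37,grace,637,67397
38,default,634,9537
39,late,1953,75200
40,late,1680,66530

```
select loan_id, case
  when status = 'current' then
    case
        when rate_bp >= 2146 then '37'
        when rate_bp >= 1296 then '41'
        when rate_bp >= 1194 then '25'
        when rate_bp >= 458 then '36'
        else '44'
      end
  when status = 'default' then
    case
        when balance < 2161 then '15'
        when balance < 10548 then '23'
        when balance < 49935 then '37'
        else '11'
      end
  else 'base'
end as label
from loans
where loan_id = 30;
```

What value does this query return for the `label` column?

loan_id = 30: status=default, rate_bp=1273, balance=5832.
status='default' → inner[balance < 10548] → 23

23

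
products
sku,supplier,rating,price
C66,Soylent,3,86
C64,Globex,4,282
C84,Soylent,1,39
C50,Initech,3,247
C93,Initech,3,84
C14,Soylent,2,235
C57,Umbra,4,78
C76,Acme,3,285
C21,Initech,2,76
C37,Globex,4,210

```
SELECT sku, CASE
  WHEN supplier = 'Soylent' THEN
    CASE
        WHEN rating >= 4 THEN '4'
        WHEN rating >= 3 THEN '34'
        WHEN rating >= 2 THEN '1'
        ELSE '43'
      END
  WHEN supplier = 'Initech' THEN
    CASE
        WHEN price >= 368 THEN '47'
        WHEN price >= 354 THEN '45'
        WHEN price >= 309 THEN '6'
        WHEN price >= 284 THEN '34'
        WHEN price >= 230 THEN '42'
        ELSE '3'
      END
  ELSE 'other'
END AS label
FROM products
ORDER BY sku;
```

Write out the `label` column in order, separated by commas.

sku=C14: supplier='Soylent' → inner[rating >= 2] → 1
sku=C21: supplier='Initech' → inner[ELSE] → 3
sku=C37: supplier='Globex' → outer ELSE → other
sku=C50: supplier='Initech' → inner[price >= 230] → 42
sku=C57: supplier='Umbra' → outer ELSE → other
sku=C64: supplier='Globex' → outer ELSE → other
sku=C66: supplier='Soylent' → inner[rating >= 3] → 34
sku=C76: supplier='Acme' → outer ELSE → other
sku=C84: supplier='Soylent' → inner[ELSE] → 43
sku=C93: supplier='Initech' → inner[ELSE] → 3

1, 3, other, 42, other, other, 34, other, 43, 3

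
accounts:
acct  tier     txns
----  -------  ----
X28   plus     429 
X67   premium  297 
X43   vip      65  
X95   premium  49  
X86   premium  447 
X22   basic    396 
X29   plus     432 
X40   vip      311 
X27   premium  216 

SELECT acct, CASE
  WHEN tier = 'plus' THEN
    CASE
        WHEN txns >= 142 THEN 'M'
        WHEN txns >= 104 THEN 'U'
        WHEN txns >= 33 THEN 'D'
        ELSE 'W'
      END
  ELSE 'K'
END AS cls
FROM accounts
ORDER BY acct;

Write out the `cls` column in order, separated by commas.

K, K, M, M, K, K, K, K, K

acct=X22: tier='basic' → outer ELSE → K
acct=X27: tier='premium' → outer ELSE → K
acct=X28: tier='plus' → inner[txns >= 142] → M
acct=X29: tier='plus' → inner[txns >= 142] → M
acct=X40: tier='vip' → outer ELSE → K
acct=X43: tier='vip' → outer ELSE → K
acct=X67: tier='premium' → outer ELSE → K
acct=X86: tier='premium' → outer ELSE → K
acct=X95: tier='premium' → outer ELSE → K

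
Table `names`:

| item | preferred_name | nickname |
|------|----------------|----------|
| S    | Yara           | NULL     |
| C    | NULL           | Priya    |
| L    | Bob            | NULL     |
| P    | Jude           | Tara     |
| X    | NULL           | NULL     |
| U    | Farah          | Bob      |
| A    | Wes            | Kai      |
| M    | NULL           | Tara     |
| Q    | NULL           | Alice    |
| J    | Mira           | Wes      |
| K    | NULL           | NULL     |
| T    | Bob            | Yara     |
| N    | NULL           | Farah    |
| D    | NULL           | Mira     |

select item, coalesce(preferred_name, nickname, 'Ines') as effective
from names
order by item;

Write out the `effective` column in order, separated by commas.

Wes, Priya, Mira, Mira, Ines, Bob, Tara, Farah, Jude, Alice, Yara, Bob, Farah, Ines

item=A: preferred_name=Wes → Wes
item=C: preferred_name=NULL, nickname=Priya → Priya
item=D: preferred_name=NULL, nickname=Mira → Mira
item=J: preferred_name=Mira → Mira
item=K: preferred_name=NULL, nickname=NULL, → literal Ines → Ines
item=L: preferred_name=Bob → Bob
item=M: preferred_name=NULL, nickname=Tara → Tara
item=N: preferred_name=NULL, nickname=Farah → Farah
item=P: preferred_name=Jude → Jude
item=Q: preferred_name=NULL, nickname=Alice → Alice
item=S: preferred_name=Yara → Yara
item=T: preferred_name=Bob → Bob
item=U: preferred_name=Farah → Farah
item=X: preferred_name=NULL, nickname=NULL, → literal Ines → Ines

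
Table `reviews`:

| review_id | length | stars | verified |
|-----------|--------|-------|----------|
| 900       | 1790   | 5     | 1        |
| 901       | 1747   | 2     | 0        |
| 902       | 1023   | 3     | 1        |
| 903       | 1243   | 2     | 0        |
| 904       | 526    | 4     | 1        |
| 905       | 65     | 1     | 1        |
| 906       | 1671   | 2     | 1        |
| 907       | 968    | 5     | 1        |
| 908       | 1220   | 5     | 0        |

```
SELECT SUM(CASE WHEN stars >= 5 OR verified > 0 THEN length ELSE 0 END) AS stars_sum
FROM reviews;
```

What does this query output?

review_id=900: ✓ → 1790
review_id=901: ✗
review_id=902: ✓ → 1023
review_id=903: ✗
review_id=904: ✓ → 526
review_id=905: ✓ → 65
review_id=906: ✓ → 1671
review_id=907: ✓ → 968
review_id=908: ✓ → 1220
stars_sum = 1790 + 1023 + 526 + 65 + 1671 + 968 + 1220 = 7263

7263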